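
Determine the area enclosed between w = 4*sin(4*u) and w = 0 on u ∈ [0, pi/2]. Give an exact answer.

The difference (4*sin(4*u)) - (0) = 4*sin(4*u) changes sign at u = pi/4 inside [0, pi/2], so split the integral there.
∫[0,pi/4] (4*sin(4*u)) du = 2.
∫[pi/4,pi/2] (4*sin(4*u)) du = -2; the area of that piece is 2.
Total area = 2 + 2 = 4.

4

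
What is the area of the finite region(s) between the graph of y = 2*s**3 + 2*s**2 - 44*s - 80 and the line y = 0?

3901/6

The curve meets the s-axis where 2*s**3 + 2*s**2 - 44*s - 80 = 0, i.e. 2*(s - 5)*(s + 2)*(s + 4) = 0, at s = -4, -2, 5.
On [-4, -2] the curve lies above the axis; ∫[-4,-2] (2*s**3 + 2*s**2 - 44*s - 80) ds = 64/3, giving area 64/3.
On [-2, 5] the curve lies below the axis; ∫[-2,5] (2*s**3 + 2*s**2 - 44*s - 80) ds = -3773/6, giving area 3773/6.
Total area = 64/3 + 3773/6 = 3901/6.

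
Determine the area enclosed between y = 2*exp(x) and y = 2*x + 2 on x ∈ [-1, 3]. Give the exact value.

-16 - 2*exp(-1) + 2*exp(3)

On [-1, 3], (2*exp(x)) - (2*x + 2) = -2*x + 2*exp(x) - 2 is ≥ 0 throughout, so the area is a single integral of |-2*x + 2*exp(x) - 2|.
∫[-1,3] (-2*x + 2*exp(x) - 2) dx = -16 - 2*exp(-1) + 2*exp(3).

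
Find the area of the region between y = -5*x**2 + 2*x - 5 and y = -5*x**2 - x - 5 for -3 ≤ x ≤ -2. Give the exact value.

15/2

On [-3, -2], (-5*x**2 + 2*x - 5) - (-5*x**2 - x - 5) = 3*x is ≤ 0 throughout, so the area is a single integral of |3*x|.
∫[-3,-2] (3*x) dx = -15/2; the area of that piece is 15/2.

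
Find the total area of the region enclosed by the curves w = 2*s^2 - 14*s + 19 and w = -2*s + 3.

Set the curves equal: 2*s^2 - 14*s + 19 = -2*s + 3, so 2*s^2 - 12*s + 16 = 0, which factors as 2*(s - 4)*(s - 2) = 0. The curves meet at s = 2, 4.
On [2, 4], w = -2*s + 3 is on top; that piece has area ∫[2,4] (-(2*s^2 - 12*s + 16)) ds = 8/3.

8/3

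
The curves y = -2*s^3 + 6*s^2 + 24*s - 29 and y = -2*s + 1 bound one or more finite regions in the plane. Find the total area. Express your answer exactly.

256

Set the curves equal: -2*s^3 + 6*s^2 + 24*s - 29 = -2*s + 1, so -2*s^3 + 6*s^2 + 26*s - 30 = 0, which factors as -2*(s - 5)*(s - 1)*(s + 3) = 0. The curves meet at s = -3, 1, 5.
On [-3, 1], y = -2*s + 1 is on top; that piece has area ∫[-3,1] (-(-2*s^3 + 6*s^2 + 26*s - 30)) ds = 128.
On [1, 5], y = -2*s^3 + 6*s^2 + 24*s - 29 is on top; that piece has area ∫[1,5] (-2*s^3 + 6*s^2 + 26*s - 30) ds = 128.
Total enclosed area = 128 + 128 = 256.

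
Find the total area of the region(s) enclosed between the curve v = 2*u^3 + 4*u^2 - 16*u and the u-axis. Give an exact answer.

The curve meets the u-axis where 2*u^3 + 4*u^2 - 16*u = 0, i.e. 2*u*(u - 2)*(u + 4) = 0, at u = -4, 0, 2.
On [-4, 0] the curve lies above the axis; ∫[-4,0] (2*u^3 + 4*u^2 - 16*u) du = 256/3, giving area 256/3.
On [0, 2] the curve lies below the axis; ∫[0,2] (2*u^3 + 4*u^2 - 16*u) du = -40/3, giving area 40/3.
Total area = 256/3 + 40/3 = 296/3.

296/3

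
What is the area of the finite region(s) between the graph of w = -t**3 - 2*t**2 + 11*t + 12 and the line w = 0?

937/12

The curve meets the t-axis where -t**3 - 2*t**2 + 11*t + 12 = 0, i.e. -(t - 3)*(t + 1)*(t + 4) = 0, at t = -4, -1, 3.
On [-4, -1] the curve lies below the axis; ∫[-4,-1] (-t**3 - 2*t**2 + 11*t + 12) dt = -99/4, giving area 99/4.
On [-1, 3] the curve lies above the axis; ∫[-1,3] (-t**3 - 2*t**2 + 11*t + 12) dt = 160/3, giving area 160/3.
Total area = 99/4 + 160/3 = 937/12.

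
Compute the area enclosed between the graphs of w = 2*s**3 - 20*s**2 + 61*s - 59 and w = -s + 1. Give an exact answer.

37/6

Set the curves equal: 2*s**3 - 20*s**2 + 61*s - 59 = -s + 1, so 2*s**3 - 20*s**2 + 62*s - 60 = 0, which factors as 2*(s - 5)*(s - 3)*(s - 2) = 0. The curves meet at s = 2, 3, 5.
On [2, 3], w = 2*s**3 - 20*s**2 + 61*s - 59 is on top; that piece has area ∫[2,3] (2*s**3 - 20*s**2 + 62*s - 60) ds = 5/6.
On [3, 5], w = -s + 1 is on top; that piece has area ∫[3,5] (-(2*s**3 - 20*s**2 + 62*s - 60)) ds = 16/3.
Total enclosed area = 5/6 + 16/3 = 37/6.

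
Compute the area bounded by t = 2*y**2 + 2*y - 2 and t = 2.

Both boundary curves give t as a function of y, so integrate with respect to y. Setting them equal: 2*y**2 + 2*y - 4 = 0, i.e. 2*(y - 1)*(y + 2) = 0, so they meet at y = -2, 1.
For y in [-2, 1], t = 2*y**2 + 2*y - 2 is on the left; area = ∫[-2,1] (-(2*y**2 + 2*y - 4)) dy = 9.

9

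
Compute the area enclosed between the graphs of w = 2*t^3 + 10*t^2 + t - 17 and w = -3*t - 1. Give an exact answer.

253/6

Set the curves equal: 2*t^3 + 10*t^2 + t - 17 = -3*t - 1, so 2*t^3 + 10*t^2 + 4*t - 16 = 0, which factors as 2*(t - 1)*(t + 2)*(t + 4) = 0. The curves meet at t = -4, -2, 1.
On [-4, -2], w = 2*t^3 + 10*t^2 + t - 17 is on top; that piece has area ∫[-4,-2] (2*t^3 + 10*t^2 + 4*t - 16) dt = 32/3.
On [-2, 1], w = -3*t - 1 is on top; that piece has area ∫[-2,1] (-(2*t^3 + 10*t^2 + 4*t - 16)) dt = 63/2.
Total enclosed area = 32/3 + 63/2 = 253/6.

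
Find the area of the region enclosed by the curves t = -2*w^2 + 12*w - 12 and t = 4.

Both boundary curves give t as a function of w, so integrate with respect to w. Setting them equal: -2*w^2 + 12*w - 16 = 0, i.e. -2*(w - 4)*(w - 2) = 0, so they meet at w = 2, 4.
For w in [2, 4], t = -2*w^2 + 12*w - 12 is on the right; area = ∫[2,4] (-2*w^2 + 12*w - 16) dw = 8/3.

8/3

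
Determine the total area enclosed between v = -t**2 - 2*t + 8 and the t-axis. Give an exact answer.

The curve meets the t-axis where -t**2 - 2*t + 8 = 0, i.e. -(t - 2)*(t + 4) = 0, at t = -4, 2.
On [-4, 2] the curve lies above the axis; ∫[-4,2] (-t**2 - 2*t + 8) dt = 36, giving area 36.

36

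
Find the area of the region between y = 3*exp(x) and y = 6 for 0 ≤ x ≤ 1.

The difference (3*exp(x)) - (6) = 3*exp(x) - 6 changes sign at x = log(2) inside [0, 1], so split the integral there.
∫[0,log(2)] (3*exp(x) - 6) dx = 3 - log(64); the area of that piece is -3 + log(64).
∫[log(2),1] (3*exp(x) - 6) dx = -12 + 6*log(2) + 3*exp(1).
Total area = (-3 + log(64)) + (-12 + 6*log(2) + 3*exp(1)) = -15 + 3*exp(1) + 12*log(2).

-15 + 3*exp(1) + 12*log(2)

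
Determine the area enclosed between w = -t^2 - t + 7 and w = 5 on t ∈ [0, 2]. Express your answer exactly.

The difference (-t^2 - t + 7) - (5) = -t^2 - t + 2 changes sign at t = 1 inside [0, 2], so split the integral there.
∫[0,1] (-t^2 - t + 2) dt = 7/6.
∫[1,2] (-t^2 - t + 2) dt = -11/6; the area of that piece is 11/6.
Total area = 7/6 + 11/6 = 3.

3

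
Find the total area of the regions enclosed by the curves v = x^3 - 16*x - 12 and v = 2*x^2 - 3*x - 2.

Set the curves equal: x^3 - 16*x - 12 = 2*x^2 - 3*x - 2, so x^3 - 2*x^2 - 13*x - 10 = 0, which factors as (x - 5)*(x + 1)*(x + 2) = 0. The curves meet at x = -2, -1, 5.
On [-2, -1], v = x^3 - 16*x - 12 is on top; that piece has area ∫[-2,-1] (x^3 - 2*x^2 - 13*x - 10) dx = 13/12.
On [-1, 5], v = 2*x^2 - 3*x - 2 is on top; that piece has area ∫[-1,5] (-(x^3 - 2*x^2 - 13*x - 10)) dx = 144.
Total enclosed area = 13/12 + 144 = 1741/12.

1741/12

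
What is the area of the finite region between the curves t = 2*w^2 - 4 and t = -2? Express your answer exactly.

8/3

Both boundary curves give t as a function of w, so integrate with respect to w. Setting them equal: 2*w^2 - 2 = 0, i.e. 2*(w - 1)*(w + 1) = 0, so they meet at w = -1, 1.
For w in [-1, 1], t = 2*w^2 - 4 is on the left; area = ∫[-1,1] (-(2*w^2 - 2)) dw = 8/3.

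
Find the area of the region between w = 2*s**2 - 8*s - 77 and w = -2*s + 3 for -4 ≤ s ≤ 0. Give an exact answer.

688/3

On [-4, 0], (2*s**2 - 8*s - 77) - (-2*s + 3) = 2*s**2 - 6*s - 80 is ≤ 0 throughout, so the area is a single integral of |2*s**2 - 6*s - 80|.
∫[-4,0] (2*s**2 - 6*s - 80) ds = -688/3; the area of that piece is 688/3.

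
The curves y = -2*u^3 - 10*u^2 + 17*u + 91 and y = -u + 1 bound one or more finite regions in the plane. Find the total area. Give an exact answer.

1136/3

Set the curves equal: -2*u^3 - 10*u^2 + 17*u + 91 = -u + 1, so -2*u^3 - 10*u^2 + 18*u + 90 = 0, which factors as -2*(u - 3)*(u + 3)*(u + 5) = 0. The curves meet at u = -5, -3, 3.
On [-5, -3], y = -u + 1 is on top; that piece has area ∫[-5,-3] (-(-2*u^3 - 10*u^2 + 18*u + 90)) du = 56/3.
On [-3, 3], y = -2*u^3 - 10*u^2 + 17*u + 91 is on top; that piece has area ∫[-3,3] (-2*u^3 - 10*u^2 + 18*u + 90) du = 360.
Total enclosed area = 56/3 + 360 = 1136/3.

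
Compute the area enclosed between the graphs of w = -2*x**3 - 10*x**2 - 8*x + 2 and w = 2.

Set the curves equal: -2*x**3 - 10*x**2 - 8*x + 2 = 2, so -2*x**3 - 10*x**2 - 8*x = 0, which factors as -2*x*(x + 1)*(x + 4) = 0. The curves meet at x = -4, -1, 0.
On [-4, -1], w = 2 is on top; that piece has area ∫[-4,-1] (-(-2*x**3 - 10*x**2 - 8*x)) dx = 45/2.
On [-1, 0], w = -2*x**3 - 10*x**2 - 8*x + 2 is on top; that piece has area ∫[-1,0] (-2*x**3 - 10*x**2 - 8*x) dx = 7/6.
Total enclosed area = 45/2 + 7/6 = 71/3.

71/3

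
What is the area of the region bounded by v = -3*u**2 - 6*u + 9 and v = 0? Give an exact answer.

Set the curves equal: -3*u**2 - 6*u + 9 = 0, so -3*u**2 - 6*u + 9 = 0, which factors as -3*(u - 1)*(u + 3) = 0. The curves meet at u = -3, 1.
On [-3, 1], v = -3*u**2 - 6*u + 9 is on top; that piece has area ∫[-3,1] (-3*u**2 - 6*u + 9) du = 32.

32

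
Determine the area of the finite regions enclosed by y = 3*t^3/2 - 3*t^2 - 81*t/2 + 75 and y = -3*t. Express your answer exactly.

Set the curves equal: 3*t^3/2 - 3*t^2 - 81*t/2 + 75 = -3*t, so 3*t^3/2 - 3*t^2 - 75*t/2 + 75 = 0, which factors as 3*(t - 5)*(t - 2)*(t + 5)/2 = 0. The curves meet at t = -5, 2, 5.
On [-5, 2], y = 3*t^3/2 - 3*t^2 - 81*t/2 + 75 is on top; that piece has area ∫[-5,2] (3*t^3/2 - 3*t^2 - 75*t/2 + 75) dt = 4459/8.
On [2, 5], y = -3*t is on top; that piece has area ∫[2,5] (-(3*t^3/2 - 3*t^2 - 75*t/2 + 75)) dt = 459/8.
Total enclosed area = 4459/8 + 459/8 = 2459/4.

2459/4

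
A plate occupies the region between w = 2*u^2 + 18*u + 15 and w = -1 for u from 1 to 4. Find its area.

225

On [1, 4], (2*u^2 + 18*u + 15) - (-1) = 2*u^2 + 18*u + 16 is ≥ 0 throughout, so the area is a single integral of |2*u^2 + 18*u + 16|.
∫[1,4] (2*u^2 + 18*u + 16) du = 225.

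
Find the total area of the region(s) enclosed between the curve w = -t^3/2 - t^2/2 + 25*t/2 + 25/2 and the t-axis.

The curve meets the t-axis where -t^3/2 - t^2/2 + 25*t/2 + 25/2 = 0, i.e. -(t - 5)*(t + 1)*(t + 5)/2 = 0, at t = -5, -1, 5.
On [-5, -1] the curve lies below the axis; ∫[-5,-1] (-t^3/2 - t^2/2 + 25*t/2 + 25/2) dt = -128/3, giving area 128/3.
On [-1, 5] the curve lies above the axis; ∫[-1,5] (-t^3/2 - t^2/2 + 25*t/2 + 25/2) dt = 126, giving area 126.
Total area = 128/3 + 126 = 506/3.

506/3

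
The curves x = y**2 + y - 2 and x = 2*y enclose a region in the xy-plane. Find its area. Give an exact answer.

Both boundary curves give x as a function of y, so integrate with respect to y. Setting them equal: y**2 - y - 2 = 0, i.e. (y - 2)*(y + 1) = 0, so they meet at y = -1, 2.
For y in [-1, 2], x = y**2 + y - 2 is on the left; area = ∫[-1,2] (-(y**2 - y - 2)) dy = 9/2.

9/2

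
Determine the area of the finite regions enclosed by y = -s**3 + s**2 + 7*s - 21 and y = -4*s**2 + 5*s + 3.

443/6

Set the curves equal: -s**3 + s**2 + 7*s - 21 = -4*s**2 + 5*s + 3, so -s**3 + 5*s**2 + 2*s - 24 = 0, which factors as -(s - 4)*(s - 3)*(s + 2) = 0. The curves meet at s = -2, 3, 4.
On [-2, 3], y = -4*s**2 + 5*s + 3 is on top; that piece has area ∫[-2,3] (-(-s**3 + 5*s**2 + 2*s - 24)) ds = 875/12.
On [3, 4], y = -s**3 + s**2 + 7*s - 21 is on top; that piece has area ∫[3,4] (-s**3 + 5*s**2 + 2*s - 24) ds = 11/12.
Total enclosed area = 875/12 + 11/12 = 443/6.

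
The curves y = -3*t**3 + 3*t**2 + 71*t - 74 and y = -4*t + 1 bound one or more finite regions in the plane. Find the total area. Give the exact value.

Set the curves equal: -3*t**3 + 3*t**2 + 71*t - 74 = -4*t + 1, so -3*t**3 + 3*t**2 + 75*t - 75 = 0, which factors as -3*(t - 5)*(t - 1)*(t + 5) = 0. The curves meet at t = -5, 1, 5.
On [-5, 1], y = -4*t + 1 is on top; that piece has area ∫[-5,1] (-(-3*t**3 + 3*t**2 + 75*t - 75)) dt = 756.
On [1, 5], y = -3*t**3 + 3*t**2 + 71*t - 74 is on top; that piece has area ∫[1,5] (-3*t**3 + 3*t**2 + 75*t - 75) dt = 256.
Total enclosed area = 756 + 256 = 1012.

1012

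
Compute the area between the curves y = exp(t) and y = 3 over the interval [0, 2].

The difference (exp(t)) - (3) = exp(t) - 3 changes sign at t = log(3) inside [0, 2], so split the integral there.
∫[0,log(3)] (exp(t) - 3) dt = 2 - log(27); the area of that piece is -2 + log(27).
∫[log(3),2] (exp(t) - 3) dt = -9 + 3*log(3) + exp(2).
Total area = (-2 + log(27)) + (-9 + 3*log(3) + exp(2)) = -11 + 6*log(3) + exp(2).

-11 + 6*log(3) + exp(2)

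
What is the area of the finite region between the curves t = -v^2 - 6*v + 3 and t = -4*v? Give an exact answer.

32/3

Both boundary curves give t as a function of v, so integrate with respect to v. Setting them equal: -v^2 - 2*v + 3 = 0, i.e. -(v - 1)*(v + 3) = 0, so they meet at v = -3, 1.
For v in [-3, 1], t = -v^2 - 6*v + 3 is on the right; area = ∫[-3,1] (-v^2 - 2*v + 3) dv = 32/3.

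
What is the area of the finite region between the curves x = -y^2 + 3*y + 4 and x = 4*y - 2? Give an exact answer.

125/6

Both boundary curves give x as a function of y, so integrate with respect to y. Setting them equal: -y^2 - y + 6 = 0, i.e. -(y - 2)*(y + 3) = 0, so they meet at y = -3, 2.
For y in [-3, 2], x = -y^2 + 3*y + 4 is on the right; area = ∫[-3,2] (-y^2 - y + 6) dy = 125/6.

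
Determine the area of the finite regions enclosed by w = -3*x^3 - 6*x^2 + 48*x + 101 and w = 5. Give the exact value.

Set the curves equal: -3*x^3 - 6*x^2 + 48*x + 101 = 5, so -3*x^3 - 6*x^2 + 48*x + 96 = 0, which factors as -3*(x - 4)*(x + 2)*(x + 4) = 0. The curves meet at x = -4, -2, 4.
On [-4, -2], w = 5 is on top; that piece has area ∫[-4,-2] (-(-3*x^3 - 6*x^2 + 48*x + 96)) dx = 28.
On [-2, 4], w = -3*x^3 - 6*x^2 + 48*x + 101 is on top; that piece has area ∫[-2,4] (-3*x^3 - 6*x^2 + 48*x + 96) dx = 540.
Total enclosed area = 28 + 540 = 568.

568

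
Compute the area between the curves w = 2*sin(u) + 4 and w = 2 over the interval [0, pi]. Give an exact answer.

4 + 2*pi

On [0, pi], (2*sin(u) + 4) - (2) = 2*sin(u) + 2 is ≥ 0 throughout, so the area is a single integral of |2*sin(u) + 2|.
∫[0,pi] (2*sin(u) + 2) du = 4 + 2*pi.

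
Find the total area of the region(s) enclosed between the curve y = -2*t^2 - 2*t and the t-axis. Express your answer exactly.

The curve meets the t-axis where -2*t^2 - 2*t = 0, i.e. -2*t*(t + 1) = 0, at t = -1, 0.
On [-1, 0] the curve lies above the axis; ∫[-1,0] (-2*t^2 - 2*t) dt = 1/3, giving area 1/3.

1/3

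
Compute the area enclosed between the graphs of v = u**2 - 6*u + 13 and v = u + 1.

Set the curves equal: u**2 - 6*u + 13 = u + 1, so u**2 - 7*u + 12 = 0, which factors as (u - 4)*(u - 3) = 0. The curves meet at u = 3, 4.
On [3, 4], v = u + 1 is on top; that piece has area ∫[3,4] (-(u**2 - 7*u + 12)) du = 1/6.

1/6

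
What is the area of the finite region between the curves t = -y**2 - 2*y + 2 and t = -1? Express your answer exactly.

Both boundary curves give t as a function of y, so integrate with respect to y. Setting them equal: -y**2 - 2*y + 3 = 0, i.e. -(y - 1)*(y + 3) = 0, so they meet at y = -3, 1.
For y in [-3, 1], t = -y**2 - 2*y + 2 is on the right; area = ∫[-3,1] (-y**2 - 2*y + 3) dy = 32/3.

32/3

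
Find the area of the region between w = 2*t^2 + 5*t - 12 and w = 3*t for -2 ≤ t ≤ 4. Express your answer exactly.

The difference (2*t^2 + 5*t - 12) - (3*t) = 2*t^2 + 2*t - 12 changes sign at t = 2 inside [-2, 4], so split the integral there.
∫[-2,2] (2*t^2 + 2*t - 12) dt = -112/3; the area of that piece is 112/3.
∫[2,4] (2*t^2 + 2*t - 12) dt = 76/3.
Total area = 112/3 + 76/3 = 188/3.

188/3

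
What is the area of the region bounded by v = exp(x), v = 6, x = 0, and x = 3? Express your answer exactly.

-29 + exp(3) + 12*log(6)

The difference (exp(x)) - (6) = exp(x) - 6 changes sign at x = log(6) inside [0, 3], so split the integral there.
∫[0,log(6)] (exp(x) - 6) dx = 5 - log(46656); the area of that piece is -5 + log(46656).
∫[log(6),3] (exp(x) - 6) dx = -24 + 6*log(6) + exp(3).
Total area = (-5 + log(46656)) + (-24 + 6*log(6) + exp(3)) = -29 + exp(3) + 12*log(6).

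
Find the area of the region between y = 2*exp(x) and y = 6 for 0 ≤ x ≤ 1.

On [0, 1], (2*exp(x)) - (6) = 2*exp(x) - 6 is ≤ 0 throughout, so the area is a single integral of |2*exp(x) - 6|.
∫[0,1] (2*exp(x) - 6) dx = -8 + 2*exp(1); the area of that piece is 8 - 2*exp(1).

8 - 2*exp(1)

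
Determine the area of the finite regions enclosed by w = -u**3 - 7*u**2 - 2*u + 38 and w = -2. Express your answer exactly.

1741/12

Set the curves equal: -u**3 - 7*u**2 - 2*u + 38 = -2, so -u**3 - 7*u**2 - 2*u + 40 = 0, which factors as -(u - 2)*(u + 4)*(u + 5) = 0. The curves meet at u = -5, -4, 2.
On [-5, -4], w = -2 is on top; that piece has area ∫[-5,-4] (-(-u**3 - 7*u**2 - 2*u + 40)) du = 13/12.
On [-4, 2], w = -u**3 - 7*u**2 - 2*u + 38 is on top; that piece has area ∫[-4,2] (-u**3 - 7*u**2 - 2*u + 40) du = 144.
Total enclosed area = 13/12 + 144 = 1741/12.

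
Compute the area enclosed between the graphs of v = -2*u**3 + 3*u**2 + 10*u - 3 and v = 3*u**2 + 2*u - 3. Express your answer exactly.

Set the curves equal: -2*u**3 + 3*u**2 + 10*u - 3 = 3*u**2 + 2*u - 3, so -2*u**3 + 8*u = 0, which factors as -2*u*(u - 2)*(u + 2) = 0. The curves meet at u = -2, 0, 2.
On [-2, 0], v = 3*u**2 + 2*u - 3 is on top; that piece has area ∫[-2,0] (-(-2*u**3 + 8*u)) du = 8.
On [0, 2], v = -2*u**3 + 3*u**2 + 10*u - 3 is on top; that piece has area ∫[0,2] (-2*u**3 + 8*u) du = 8.
Total enclosed area = 8 + 8 = 16.

16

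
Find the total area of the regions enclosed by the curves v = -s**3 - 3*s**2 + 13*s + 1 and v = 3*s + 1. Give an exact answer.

407/4

Set the curves equal: -s**3 - 3*s**2 + 13*s + 1 = 3*s + 1, so -s**3 - 3*s**2 + 10*s = 0, which factors as -s*(s - 2)*(s + 5) = 0. The curves meet at s = -5, 0, 2.
On [-5, 0], v = 3*s + 1 is on top; that piece has area ∫[-5,0] (-(-s**3 - 3*s**2 + 10*s)) ds = 375/4.
On [0, 2], v = -s**3 - 3*s**2 + 13*s + 1 is on top; that piece has area ∫[0,2] (-s**3 - 3*s**2 + 10*s) ds = 8.
Total enclosed area = 375/4 + 8 = 407/4.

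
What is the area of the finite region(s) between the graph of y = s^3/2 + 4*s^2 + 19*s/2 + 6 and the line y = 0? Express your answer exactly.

37/24

The curve meets the s-axis where s^3/2 + 4*s^2 + 19*s/2 + 6 = 0, i.e. (s + 1)*(s + 3)*(s + 4)/2 = 0, at s = -4, -3, -1.
On [-4, -3] the curve lies above the axis; ∫[-4,-3] (s^3/2 + 4*s^2 + 19*s/2 + 6) ds = 5/24, giving area 5/24.
On [-3, -1] the curve lies below the axis; ∫[-3,-1] (s^3/2 + 4*s^2 + 19*s/2 + 6) ds = -4/3, giving area 4/3.
Total area = 5/24 + 4/3 = 37/24.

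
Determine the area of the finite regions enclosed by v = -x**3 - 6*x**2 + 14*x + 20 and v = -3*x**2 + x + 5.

Set the curves equal: -x**3 - 6*x**2 + 14*x + 20 = -3*x**2 + x + 5, so -x**3 - 3*x**2 + 13*x + 15 = 0, which factors as -(x - 3)*(x + 1)*(x + 5) = 0. The curves meet at x = -5, -1, 3.
On [-5, -1], v = -3*x**2 + x + 5 is on top; that piece has area ∫[-5,-1] (-(-x**3 - 3*x**2 + 13*x + 15)) dx = 64.
On [-1, 3], v = -x**3 - 6*x**2 + 14*x + 20 is on top; that piece has area ∫[-1,3] (-x**3 - 3*x**2 + 13*x + 15) dx = 64.
Total enclosed area = 64 + 64 = 128.

128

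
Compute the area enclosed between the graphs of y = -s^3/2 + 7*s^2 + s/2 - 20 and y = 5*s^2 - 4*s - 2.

Set the curves equal: -s^3/2 + 7*s^2 + s/2 - 20 = 5*s^2 - 4*s - 2, so -s^3/2 + 2*s^2 + 9*s/2 - 18 = 0, which factors as -(s - 4)*(s - 3)*(s + 3)/2 = 0. The curves meet at s = -3, 3, 4.
On [-3, 3], y = 5*s^2 - 4*s - 2 is on top; that piece has area ∫[-3,3] (-(-s^3/2 + 2*s^2 + 9*s/2 - 18)) ds = 72.
On [3, 4], y = -s^3/2 + 7*s^2 + s/2 - 20 is on top; that piece has area ∫[3,4] (-s^3/2 + 2*s^2 + 9*s/2 - 18) ds = 13/24.
Total enclosed area = 72 + 13/24 = 1741/24.

1741/24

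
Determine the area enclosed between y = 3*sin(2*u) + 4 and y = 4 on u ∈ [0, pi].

6

The difference (3*sin(2*u) + 4) - (4) = 3*sin(2*u) changes sign at u = pi/2 inside [0, pi], so split the integral there.
∫[0,pi/2] (3*sin(2*u)) du = 3.
∫[pi/2,pi] (3*sin(2*u)) du = -3; the area of that piece is 3.
Total area = 3 + 3 = 6.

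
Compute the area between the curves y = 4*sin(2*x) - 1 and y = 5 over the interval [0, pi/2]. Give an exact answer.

On [0, pi/2], (4*sin(2*x) - 1) - (5) = 4*sin(2*x) - 6 is ≤ 0 throughout, so the area is a single integral of |4*sin(2*x) - 6|.
∫[0,pi/2] (4*sin(2*x) - 6) dx = 4 - 3*pi; the area of that piece is -4 + 3*pi.

-4 + 3*pi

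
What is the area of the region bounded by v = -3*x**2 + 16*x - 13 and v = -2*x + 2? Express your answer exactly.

32

Set the curves equal: -3*x**2 + 16*x - 13 = -2*x + 2, so -3*x**2 + 18*x - 15 = 0, which factors as -3*(x - 5)*(x - 1) = 0. The curves meet at x = 1, 5.
On [1, 5], v = -3*x**2 + 16*x - 13 is on top; that piece has area ∫[1,5] (-3*x**2 + 18*x - 15) dx = 32.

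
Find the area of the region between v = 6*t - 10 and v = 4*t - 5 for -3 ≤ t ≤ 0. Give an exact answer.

On [-3, 0], (6*t - 10) - (4*t - 5) = 2*t - 5 is ≤ 0 throughout, so the area is a single integral of |2*t - 5|.
∫[-3,0] (2*t - 5) dt = -24; the area of that piece is 24.

24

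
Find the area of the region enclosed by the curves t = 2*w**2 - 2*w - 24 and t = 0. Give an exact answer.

343/3

Both boundary curves give t as a function of w, so integrate with respect to w. Setting them equal: 2*w**2 - 2*w - 24 = 0, i.e. 2*(w - 4)*(w + 3) = 0, so they meet at w = -3, 4.
For w in [-3, 4], t = 2*w**2 - 2*w - 24 is on the left; area = ∫[-3,4] (-(2*w**2 - 2*w - 24)) dw = 343/3.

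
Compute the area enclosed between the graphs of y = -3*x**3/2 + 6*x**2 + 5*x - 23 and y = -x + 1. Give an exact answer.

74

Set the curves equal: -3*x**3/2 + 6*x**2 + 5*x - 23 = -x + 1, so -3*x**3/2 + 6*x**2 + 6*x - 24 = 0, which factors as -3*(x - 4)*(x - 2)*(x + 2)/2 = 0. The curves meet at x = -2, 2, 4.
On [-2, 2], y = -x + 1 is on top; that piece has area ∫[-2,2] (-(-3*x**3/2 + 6*x**2 + 6*x - 24)) dx = 64.
On [2, 4], y = -3*x**3/2 + 6*x**2 + 5*x - 23 is on top; that piece has area ∫[2,4] (-3*x**3/2 + 6*x**2 + 6*x - 24) dx = 10.
Total enclosed area = 64 + 10 = 74.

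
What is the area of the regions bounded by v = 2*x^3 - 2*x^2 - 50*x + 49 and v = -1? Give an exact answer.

Set the curves equal: 2*x^3 - 2*x^2 - 50*x + 49 = -1, so 2*x^3 - 2*x^2 - 50*x + 50 = 0, which factors as 2*(x - 5)*(x - 1)*(x + 5) = 0. The curves meet at x = -5, 1, 5.
On [-5, 1], v = 2*x^3 - 2*x^2 - 50*x + 49 is on top; that piece has area ∫[-5,1] (2*x^3 - 2*x^2 - 50*x + 50) dx = 504.
On [1, 5], v = -1 is on top; that piece has area ∫[1,5] (-(2*x^3 - 2*x^2 - 50*x + 50)) dx = 512/3.
Total enclosed area = 504 + 512/3 = 2024/3.

2024/3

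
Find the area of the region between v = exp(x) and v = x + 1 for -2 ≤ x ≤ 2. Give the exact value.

-4 - exp(-2) + exp(2)

On [-2, 2], (exp(x)) - (x + 1) = -x + exp(x) - 1 is ≥ 0 throughout, so the area is a single integral of |-x + exp(x) - 1|.
∫[-2,2] (-x + exp(x) - 1) dx = -4 - exp(-2) + exp(2).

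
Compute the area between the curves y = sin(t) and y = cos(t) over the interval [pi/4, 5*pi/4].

On [pi/4, 5*pi/4], (sin(t)) - (cos(t)) = sin(t) - cos(t) is ≥ 0 throughout, so the area is a single integral of |sin(t) - cos(t)|.
∫[pi/4,5*pi/4] (sin(t) - cos(t)) dt = 2*sqrt(2).

2*sqrt(2)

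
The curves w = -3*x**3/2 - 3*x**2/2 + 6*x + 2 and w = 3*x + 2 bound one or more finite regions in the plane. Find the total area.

Set the curves equal: -3*x**3/2 - 3*x**2/2 + 6*x + 2 = 3*x + 2, so -3*x**3/2 - 3*x**2/2 + 3*x = 0, which factors as -3*x*(x - 1)*(x + 2)/2 = 0. The curves meet at x = -2, 0, 1.
On [-2, 0], w = 3*x + 2 is on top; that piece has area ∫[-2,0] (-(-3*x**3/2 - 3*x**2/2 + 3*x)) dx = 4.
On [0, 1], w = -3*x**3/2 - 3*x**2/2 + 6*x + 2 is on top; that piece has area ∫[0,1] (-3*x**3/2 - 3*x**2/2 + 3*x) dx = 5/8.
Total enclosed area = 4 + 5/8 = 37/8.

37/8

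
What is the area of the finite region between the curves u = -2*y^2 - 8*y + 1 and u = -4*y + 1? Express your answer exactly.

8/3

Both boundary curves give u as a function of y, so integrate with respect to y. Setting them equal: -2*y^2 - 4*y = 0, i.e. -2*y*(y + 2) = 0, so they meet at y = -2, 0.
For y in [-2, 0], u = -2*y^2 - 8*y + 1 is on the right; area = ∫[-2,0] (-2*y^2 - 4*y) dy = 8/3.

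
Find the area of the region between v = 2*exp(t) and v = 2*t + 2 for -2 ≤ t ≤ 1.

On [-2, 1], (2*exp(t)) - (2*t + 2) = -2*t + 2*exp(t) - 2 is ≥ 0 throughout, so the area is a single integral of |-2*t + 2*exp(t) - 2|.
∫[-2,1] (-2*t + 2*exp(t) - 2) dt = -3 - 2*exp(-2) + 2*exp(1).

-3 - 2*exp(-2) + 2*exp(1)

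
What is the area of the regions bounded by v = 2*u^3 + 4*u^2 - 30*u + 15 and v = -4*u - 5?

1741/6

Set the curves equal: 2*u^3 + 4*u^2 - 30*u + 15 = -4*u - 5, so 2*u^3 + 4*u^2 - 26*u + 20 = 0, which factors as 2*(u - 2)*(u - 1)*(u + 5) = 0. The curves meet at u = -5, 1, 2.
On [-5, 1], v = 2*u^3 + 4*u^2 - 30*u + 15 is on top; that piece has area ∫[-5,1] (2*u^3 + 4*u^2 - 26*u + 20) du = 288.
On [1, 2], v = -4*u - 5 is on top; that piece has area ∫[1,2] (-(2*u^3 + 4*u^2 - 26*u + 20)) du = 13/6.
Total enclosed area = 288 + 13/6 = 1741/6.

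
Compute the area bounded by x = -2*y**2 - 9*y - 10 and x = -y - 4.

8/3

Both boundary curves give x as a function of y, so integrate with respect to y. Setting them equal: -2*y**2 - 8*y - 6 = 0, i.e. -2*(y + 1)*(y + 3) = 0, so they meet at y = -3, -1.
For y in [-3, -1], x = -2*y**2 - 9*y - 10 is on the right; area = ∫[-3,-1] (-2*y**2 - 8*y - 6) dy = 8/3.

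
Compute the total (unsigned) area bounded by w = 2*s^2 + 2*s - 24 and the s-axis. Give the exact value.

343/3

The curve meets the s-axis where 2*s^2 + 2*s - 24 = 0, i.e. 2*(s - 3)*(s + 4) = 0, at s = -4, 3.
On [-4, 3] the curve lies below the axis; ∫[-4,3] (2*s^2 + 2*s - 24) ds = -343/3, giving area 343/3.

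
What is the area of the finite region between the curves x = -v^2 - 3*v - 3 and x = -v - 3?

4/3

Both boundary curves give x as a function of v, so integrate with respect to v. Setting them equal: -v^2 - 2*v = 0, i.e. -v*(v + 2) = 0, so they meet at v = -2, 0.
For v in [-2, 0], x = -v^2 - 3*v - 3 is on the right; area = ∫[-2,0] (-v^2 - 2*v) dv = 4/3.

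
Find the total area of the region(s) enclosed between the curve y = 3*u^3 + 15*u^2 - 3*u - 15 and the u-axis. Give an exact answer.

The curve meets the u-axis where 3*u^3 + 15*u^2 - 3*u - 15 = 0, i.e. 3*(u - 1)*(u + 1)*(u + 5) = 0, at u = -5, -1, 1.
On [-5, -1] the curve lies above the axis; ∫[-5,-1] (3*u^3 + 15*u^2 - 3*u - 15) du = 128, giving area 128.
On [-1, 1] the curve lies below the axis; ∫[-1,1] (3*u^3 + 15*u^2 - 3*u - 15) du = -20, giving area 20.
Total area = 128 + 20 = 148.

148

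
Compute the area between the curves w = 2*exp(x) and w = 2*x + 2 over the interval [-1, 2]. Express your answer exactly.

On [-1, 2], (2*exp(x)) - (2*x + 2) = -2*x + 2*exp(x) - 2 is ≥ 0 throughout, so the area is a single integral of |-2*x + 2*exp(x) - 2|.
∫[-1,2] (-2*x + 2*exp(x) - 2) dx = -9 - 2*exp(-1) + 2*exp(2).

-9 - 2*exp(-1) + 2*exp(2)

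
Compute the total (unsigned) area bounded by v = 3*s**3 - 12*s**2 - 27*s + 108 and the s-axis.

1741/4

The curve meets the s-axis where 3*s**3 - 12*s**2 - 27*s + 108 = 0, i.e. 3*(s - 4)*(s - 3)*(s + 3) = 0, at s = -3, 3, 4.
On [-3, 3] the curve lies above the axis; ∫[-3,3] (3*s**3 - 12*s**2 - 27*s + 108) ds = 432, giving area 432.
On [3, 4] the curve lies below the axis; ∫[3,4] (3*s**3 - 12*s**2 - 27*s + 108) ds = -13/4, giving area 13/4.
Total area = 432 + 13/4 = 1741/4.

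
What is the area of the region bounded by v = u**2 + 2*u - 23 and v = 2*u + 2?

Set the curves equal: u**2 + 2*u - 23 = 2*u + 2, so u**2 - 25 = 0, which factors as (u - 5)*(u + 5) = 0. The curves meet at u = -5, 5.
On [-5, 5], v = 2*u + 2 is on top; that piece has area ∫[-5,5] (-(u**2 - 25)) du = 500/3.

500/3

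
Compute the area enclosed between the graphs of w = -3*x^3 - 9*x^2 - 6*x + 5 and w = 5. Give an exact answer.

3/2

Set the curves equal: -3*x^3 - 9*x^2 - 6*x + 5 = 5, so -3*x^3 - 9*x^2 - 6*x = 0, which factors as -3*x*(x + 1)*(x + 2) = 0. The curves meet at x = -2, -1, 0.
On [-2, -1], w = 5 is on top; that piece has area ∫[-2,-1] (-(-3*x^3 - 9*x^2 - 6*x)) dx = 3/4.
On [-1, 0], w = -3*x^3 - 9*x^2 - 6*x + 5 is on top; that piece has area ∫[-1,0] (-3*x^3 - 9*x^2 - 6*x) dx = 3/4.
Total enclosed area = 3/4 + 3/4 = 3/2.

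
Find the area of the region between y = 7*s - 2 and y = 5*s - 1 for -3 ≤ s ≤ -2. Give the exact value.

On [-3, -2], (7*s - 2) - (5*s - 1) = 2*s - 1 is ≤ 0 throughout, so the area is a single integral of |2*s - 1|.
∫[-3,-2] (2*s - 1) ds = -6; the area of that piece is 6.

6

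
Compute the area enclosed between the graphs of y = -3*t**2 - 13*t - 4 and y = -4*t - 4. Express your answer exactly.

27/2

Set the curves equal: -3*t**2 - 13*t - 4 = -4*t - 4, so -3*t**2 - 9*t = 0, which factors as -3*t*(t + 3) = 0. The curves meet at t = -3, 0.
On [-3, 0], y = -3*t**2 - 13*t - 4 is on top; that piece has area ∫[-3,0] (-3*t**2 - 9*t) dt = 27/2.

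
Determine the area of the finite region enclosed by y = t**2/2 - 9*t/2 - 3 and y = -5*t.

125/12

Set the curves equal: t**2/2 - 9*t/2 - 3 = -5*t, so t**2/2 + t/2 - 3 = 0, which factors as (t - 2)*(t + 3)/2 = 0. The curves meet at t = -3, 2.
On [-3, 2], y = -5*t is on top; that piece has area ∫[-3,2] (-(t**2/2 + t/2 - 3)) dt = 125/12.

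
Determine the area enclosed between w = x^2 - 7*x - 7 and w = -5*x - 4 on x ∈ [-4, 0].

86/3

The difference (x^2 - 7*x - 7) - (-5*x - 4) = x^2 - 2*x - 3 changes sign at x = -1 inside [-4, 0], so split the integral there.
∫[-4,-1] (x^2 - 2*x - 3) dx = 27.
∫[-1,0] (x^2 - 2*x - 3) dx = -5/3; the area of that piece is 5/3.
Total area = 27 + 5/3 = 86/3.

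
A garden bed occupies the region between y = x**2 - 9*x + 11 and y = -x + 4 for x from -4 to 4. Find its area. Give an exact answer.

The difference (x**2 - 9*x + 11) - (-x + 4) = x**2 - 8*x + 7 changes sign at x = 1 inside [-4, 4], so split the integral there.
∫[-4,1] (x**2 - 8*x + 7) dx = 350/3.
∫[1,4] (x**2 - 8*x + 7) dx = -18; the area of that piece is 18.
Total area = 350/3 + 18 = 404/3.

404/3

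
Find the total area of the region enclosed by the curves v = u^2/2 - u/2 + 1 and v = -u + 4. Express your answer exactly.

Set the curves equal: u^2/2 - u/2 + 1 = -u + 4, so u^2/2 + u/2 - 3 = 0, which factors as (u - 2)*(u + 3)/2 = 0. The curves meet at u = -3, 2.
On [-3, 2], v = -u + 4 is on top; that piece has area ∫[-3,2] (-(u^2/2 + u/2 - 3)) du = 125/12.

125/12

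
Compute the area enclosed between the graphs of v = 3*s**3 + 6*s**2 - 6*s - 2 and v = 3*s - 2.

71/2

Set the curves equal: 3*s**3 + 6*s**2 - 6*s - 2 = 3*s - 2, so 3*s**3 + 6*s**2 - 9*s = 0, which factors as 3*s*(s - 1)*(s + 3) = 0. The curves meet at s = -3, 0, 1.
On [-3, 0], v = 3*s**3 + 6*s**2 - 6*s - 2 is on top; that piece has area ∫[-3,0] (3*s**3 + 6*s**2 - 9*s) ds = 135/4.
On [0, 1], v = 3*s - 2 is on top; that piece has area ∫[0,1] (-(3*s**3 + 6*s**2 - 9*s)) ds = 7/4.
Total enclosed area = 135/4 + 7/4 = 71/2.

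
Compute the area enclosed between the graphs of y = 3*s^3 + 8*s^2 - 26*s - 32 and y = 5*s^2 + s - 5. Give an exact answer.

Set the curves equal: 3*s^3 + 8*s^2 - 26*s - 32 = 5*s^2 + s - 5, so 3*s^3 + 3*s^2 - 27*s - 27 = 0, which factors as 3*(s - 3)*(s + 1)*(s + 3) = 0. The curves meet at s = -3, -1, 3.
On [-3, -1], y = 3*s^3 + 8*s^2 - 26*s - 32 is on top; that piece has area ∫[-3,-1] (3*s^3 + 3*s^2 - 27*s - 27) ds = 20.
On [-1, 3], y = 5*s^2 + s - 5 is on top; that piece has area ∫[-1,3] (-(3*s^3 + 3*s^2 - 27*s - 27)) ds = 128.
Total enclosed area = 20 + 128 = 148.

148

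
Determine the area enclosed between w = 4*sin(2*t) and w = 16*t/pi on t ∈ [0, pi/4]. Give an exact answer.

On [0, pi/4], (4*sin(2*t)) - (16*t/pi) = -16*t/pi + 4*sin(2*t) is ≥ 0 throughout, so the area is a single integral of |-16*t/pi + 4*sin(2*t)|.
∫[0,pi/4] (-16*t/pi + 4*sin(2*t)) dt = 2 - pi/2.

2 - pi/2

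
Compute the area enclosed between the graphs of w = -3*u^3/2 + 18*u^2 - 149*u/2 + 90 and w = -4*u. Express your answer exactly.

3/4

Set the curves equal: -3*u^3/2 + 18*u^2 - 149*u/2 + 90 = -4*u, so -3*u^3/2 + 18*u^2 - 141*u/2 + 90 = 0, which factors as -3*(u - 5)*(u - 4)*(u - 3)/2 = 0. The curves meet at u = 3, 4, 5.
On [3, 4], w = -4*u is on top; that piece has area ∫[3,4] (-(-3*u^3/2 + 18*u^2 - 141*u/2 + 90)) du = 3/8.
On [4, 5], w = -3*u^3/2 + 18*u^2 - 149*u/2 + 90 is on top; that piece has area ∫[4,5] (-3*u^3/2 + 18*u^2 - 141*u/2 + 90) du = 3/8.
Total enclosed area = 3/8 + 3/8 = 3/4.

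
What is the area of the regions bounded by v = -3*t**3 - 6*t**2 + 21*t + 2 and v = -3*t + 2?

148

Set the curves equal: -3*t**3 - 6*t**2 + 21*t + 2 = -3*t + 2, so -3*t**3 - 6*t**2 + 24*t = 0, which factors as -3*t*(t - 2)*(t + 4) = 0. The curves meet at t = -4, 0, 2.
On [-4, 0], v = -3*t + 2 is on top; that piece has area ∫[-4,0] (-(-3*t**3 - 6*t**2 + 24*t)) dt = 128.
On [0, 2], v = -3*t**3 - 6*t**2 + 21*t + 2 is on top; that piece has area ∫[0,2] (-3*t**3 - 6*t**2 + 24*t) dt = 20.
Total enclosed area = 128 + 20 = 148.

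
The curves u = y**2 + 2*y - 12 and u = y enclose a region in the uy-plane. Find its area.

Both boundary curves give u as a function of y, so integrate with respect to y. Setting them equal: y**2 + y - 12 = 0, i.e. (y - 3)*(y + 4) = 0, so they meet at y = -4, 3.
For y in [-4, 3], u = y**2 + 2*y - 12 is on the left; area = ∫[-4,3] (-(y**2 + y - 12)) dy = 343/6.

343/6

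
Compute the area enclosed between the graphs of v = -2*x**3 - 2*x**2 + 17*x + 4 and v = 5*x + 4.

Set the curves equal: -2*x**3 - 2*x**2 + 17*x + 4 = 5*x + 4, so -2*x**3 - 2*x**2 + 12*x = 0, which factors as -2*x*(x - 2)*(x + 3) = 0. The curves meet at x = -3, 0, 2.
On [-3, 0], v = 5*x + 4 is on top; that piece has area ∫[-3,0] (-(-2*x**3 - 2*x**2 + 12*x)) dx = 63/2.
On [0, 2], v = -2*x**3 - 2*x**2 + 17*x + 4 is on top; that piece has area ∫[0,2] (-2*x**3 - 2*x**2 + 12*x) dx = 32/3.
Total enclosed area = 63/2 + 32/3 = 253/6.

253/6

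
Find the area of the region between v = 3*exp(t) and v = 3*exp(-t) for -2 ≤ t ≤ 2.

-12 + 6*exp(-2) + 6*exp(2)

The difference (3*exp(t)) - (3*exp(-t)) = 3*exp(t) - 3*exp(-t) changes sign at t = 0 inside [-2, 2], so split the integral there.
∫[-2,0] (3*exp(t) - 3*exp(-t)) dt = -3*exp(2) - 3*exp(-2) + 6; the area of that piece is -6 + 3*exp(-2) + 3*exp(2).
∫[0,2] (3*exp(t) - 3*exp(-t)) dt = -6 + 3*exp(-2) + 3*exp(2).
Total area = (-6 + 3*exp(-2) + 3*exp(2)) + (-6 + 3*exp(-2) + 3*exp(2)) = -12 + 6*exp(-2) + 6*exp(2).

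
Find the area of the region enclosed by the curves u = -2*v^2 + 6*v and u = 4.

1/3

Both boundary curves give u as a function of v, so integrate with respect to v. Setting them equal: -2*v^2 + 6*v - 4 = 0, i.e. -2*(v - 2)*(v - 1) = 0, so they meet at v = 1, 2.
For v in [1, 2], u = -2*v^2 + 6*v is on the right; area = ∫[1,2] (-2*v^2 + 6*v - 4) dv = 1/3.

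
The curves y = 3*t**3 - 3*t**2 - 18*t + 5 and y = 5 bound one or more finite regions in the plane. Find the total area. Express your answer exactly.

253/4

Set the curves equal: 3*t**3 - 3*t**2 - 18*t + 5 = 5, so 3*t**3 - 3*t**2 - 18*t = 0, which factors as 3*t*(t - 3)*(t + 2) = 0. The curves meet at t = -2, 0, 3.
On [-2, 0], y = 3*t**3 - 3*t**2 - 18*t + 5 is on top; that piece has area ∫[-2,0] (3*t**3 - 3*t**2 - 18*t) dt = 16.
On [0, 3], y = 5 is on top; that piece has area ∫[0,3] (-(3*t**3 - 3*t**2 - 18*t)) dt = 189/4.
Total enclosed area = 16 + 189/4 = 253/4.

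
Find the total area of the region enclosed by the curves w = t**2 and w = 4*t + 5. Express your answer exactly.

Set the curves equal: t**2 = 4*t + 5, so t**2 - 4*t - 5 = 0, which factors as (t - 5)*(t + 1) = 0. The curves meet at t = -1, 5.
On [-1, 5], w = 4*t + 5 is on top; that piece has area ∫[-1,5] (-(t**2 - 4*t - 5)) dt = 36.

36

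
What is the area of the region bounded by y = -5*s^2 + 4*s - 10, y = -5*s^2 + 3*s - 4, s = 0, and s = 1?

11/2

On [0, 1], (-5*s^2 + 4*s - 10) - (-5*s^2 + 3*s - 4) = s - 6 is ≤ 0 throughout, so the area is a single integral of |s - 6|.
∫[0,1] (s - 6) ds = -11/2; the area of that piece is 11/2.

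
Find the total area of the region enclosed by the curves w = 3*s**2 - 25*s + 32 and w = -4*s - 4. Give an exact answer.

Set the curves equal: 3*s**2 - 25*s + 32 = -4*s - 4, so 3*s**2 - 21*s + 36 = 0, which factors as 3*(s - 4)*(s - 3) = 0. The curves meet at s = 3, 4.
On [3, 4], w = -4*s - 4 is on top; that piece has area ∫[3,4] (-(3*s**2 - 21*s + 36)) ds = 1/2.

1/2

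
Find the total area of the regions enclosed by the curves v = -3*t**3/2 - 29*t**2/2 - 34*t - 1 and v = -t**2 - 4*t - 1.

393/8

Set the curves equal: -3*t**3/2 - 29*t**2/2 - 34*t - 1 = -t**2 - 4*t - 1, so -3*t**3/2 - 27*t**2/2 - 30*t = 0, which factors as -3*t*(t + 4)*(t + 5)/2 = 0. The curves meet at t = -5, -4, 0.
On [-5, -4], v = -t**2 - 4*t - 1 is on top; that piece has area ∫[-5,-4] (-(-3*t**3/2 - 27*t**2/2 - 30*t)) dt = 9/8.
On [-4, 0], v = -3*t**3/2 - 29*t**2/2 - 34*t - 1 is on top; that piece has area ∫[-4,0] (-3*t**3/2 - 27*t**2/2 - 30*t) dt = 48.
Total enclosed area = 9/8 + 48 = 393/8.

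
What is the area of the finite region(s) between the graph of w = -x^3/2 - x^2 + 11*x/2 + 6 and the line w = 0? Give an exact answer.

The curve meets the x-axis where -x^3/2 - x^2 + 11*x/2 + 6 = 0, i.e. -(x - 3)*(x + 1)*(x + 4)/2 = 0, at x = -4, -1, 3.
On [-4, -1] the curve lies below the axis; ∫[-4,-1] (-x^3/2 - x^2 + 11*x/2 + 6) dx = -99/8, giving area 99/8.
On [-1, 3] the curve lies above the axis; ∫[-1,3] (-x^3/2 - x^2 + 11*x/2 + 6) dx = 80/3, giving area 80/3.
Total area = 99/8 + 80/3 = 937/24.

937/24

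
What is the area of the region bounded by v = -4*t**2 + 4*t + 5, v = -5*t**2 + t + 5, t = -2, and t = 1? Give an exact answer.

The difference (-4*t**2 + 4*t + 5) - (-5*t**2 + t + 5) = t**2 + 3*t changes sign at t = 0 inside [-2, 1], so split the integral there.
∫[-2,0] (t**2 + 3*t) dt = -10/3; the area of that piece is 10/3.
∫[0,1] (t**2 + 3*t) dt = 11/6.
Total area = 10/3 + 11/6 = 31/6.

31/6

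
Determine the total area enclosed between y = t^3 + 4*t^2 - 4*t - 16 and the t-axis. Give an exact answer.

148/3

The curve meets the t-axis where t^3 + 4*t^2 - 4*t - 16 = 0, i.e. (t - 2)*(t + 2)*(t + 4) = 0, at t = -4, -2, 2.
On [-4, -2] the curve lies above the axis; ∫[-4,-2] (t^3 + 4*t^2 - 4*t - 16) dt = 20/3, giving area 20/3.
On [-2, 2] the curve lies below the axis; ∫[-2,2] (t^3 + 4*t^2 - 4*t - 16) dt = -128/3, giving area 128/3.
Total area = 20/3 + 128/3 = 148/3.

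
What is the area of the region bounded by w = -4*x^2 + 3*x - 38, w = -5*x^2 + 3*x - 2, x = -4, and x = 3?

665/3

On [-4, 3], (-4*x^2 + 3*x - 38) - (-5*x^2 + 3*x - 2) = x^2 - 36 is ≤ 0 throughout, so the area is a single integral of |x^2 - 36|.
∫[-4,3] (x^2 - 36) dx = -665/3; the area of that piece is 665/3.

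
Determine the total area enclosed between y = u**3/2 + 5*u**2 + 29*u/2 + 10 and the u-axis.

71/12

The curve meets the u-axis where u**3/2 + 5*u**2 + 29*u/2 + 10 = 0, i.e. (u + 1)*(u + 4)*(u + 5)/2 = 0, at u = -5, -4, -1.
On [-5, -4] the curve lies above the axis; ∫[-5,-4] (u**3/2 + 5*u**2 + 29*u/2 + 10) du = 7/24, giving area 7/24.
On [-4, -1] the curve lies below the axis; ∫[-4,-1] (u**3/2 + 5*u**2 + 29*u/2 + 10) du = -45/8, giving area 45/8.
Total area = 7/24 + 45/8 = 71/12.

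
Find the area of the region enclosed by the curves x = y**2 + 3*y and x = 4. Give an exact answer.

Both boundary curves give x as a function of y, so integrate with respect to y. Setting them equal: y**2 + 3*y - 4 = 0, i.e. (y - 1)*(y + 4) = 0, so they meet at y = -4, 1.
For y in [-4, 1], x = y**2 + 3*y is on the left; area = ∫[-4,1] (-(y**2 + 3*y - 4)) dy = 125/6.

125/6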